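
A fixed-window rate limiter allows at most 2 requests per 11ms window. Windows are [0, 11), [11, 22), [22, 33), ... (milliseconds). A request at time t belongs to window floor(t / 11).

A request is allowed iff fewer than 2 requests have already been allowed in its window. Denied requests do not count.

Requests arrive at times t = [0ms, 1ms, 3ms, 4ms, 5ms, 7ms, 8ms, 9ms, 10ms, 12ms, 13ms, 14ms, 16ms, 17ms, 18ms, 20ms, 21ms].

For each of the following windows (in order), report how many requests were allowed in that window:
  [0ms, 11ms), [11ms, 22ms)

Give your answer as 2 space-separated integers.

Processing requests:
  req#1 t=0ms (window 0): ALLOW
  req#2 t=1ms (window 0): ALLOW
  req#3 t=3ms (window 0): DENY
  req#4 t=4ms (window 0): DENY
  req#5 t=5ms (window 0): DENY
  req#6 t=7ms (window 0): DENY
  req#7 t=8ms (window 0): DENY
  req#8 t=9ms (window 0): DENY
  req#9 t=10ms (window 0): DENY
  req#10 t=12ms (window 1): ALLOW
  req#11 t=13ms (window 1): ALLOW
  req#12 t=14ms (window 1): DENY
  req#13 t=16ms (window 1): DENY
  req#14 t=17ms (window 1): DENY
  req#15 t=18ms (window 1): DENY
  req#16 t=20ms (window 1): DENY
  req#17 t=21ms (window 1): DENY

Allowed counts by window: 2 2

Answer: 2 2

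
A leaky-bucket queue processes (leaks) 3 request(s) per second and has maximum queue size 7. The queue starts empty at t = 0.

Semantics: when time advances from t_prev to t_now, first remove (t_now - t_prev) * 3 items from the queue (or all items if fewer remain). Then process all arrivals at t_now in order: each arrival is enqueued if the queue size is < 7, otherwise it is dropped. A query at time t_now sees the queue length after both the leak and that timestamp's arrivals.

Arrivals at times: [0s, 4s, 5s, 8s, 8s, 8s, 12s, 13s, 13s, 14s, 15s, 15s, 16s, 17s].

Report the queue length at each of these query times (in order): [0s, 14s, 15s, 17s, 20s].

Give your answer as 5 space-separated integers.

Answer: 1 1 2 1 0

Derivation:
Queue lengths at query times:
  query t=0s: backlog = 1
  query t=14s: backlog = 1
  query t=15s: backlog = 2
  query t=17s: backlog = 1
  query t=20s: backlog = 0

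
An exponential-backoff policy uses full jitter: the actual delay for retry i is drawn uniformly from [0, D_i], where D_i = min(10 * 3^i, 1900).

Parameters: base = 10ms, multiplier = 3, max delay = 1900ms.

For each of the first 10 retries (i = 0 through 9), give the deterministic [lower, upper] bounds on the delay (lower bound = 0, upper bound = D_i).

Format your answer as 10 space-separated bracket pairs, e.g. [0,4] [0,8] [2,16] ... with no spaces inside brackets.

Computing bounds per retry:
  i=0: D_i=min(10*3^0,1900)=10, bounds=[0,10]
  i=1: D_i=min(10*3^1,1900)=30, bounds=[0,30]
  i=2: D_i=min(10*3^2,1900)=90, bounds=[0,90]
  i=3: D_i=min(10*3^3,1900)=270, bounds=[0,270]
  i=4: D_i=min(10*3^4,1900)=810, bounds=[0,810]
  i=5: D_i=min(10*3^5,1900)=1900, bounds=[0,1900]
  i=6: D_i=min(10*3^6,1900)=1900, bounds=[0,1900]
  i=7: D_i=min(10*3^7,1900)=1900, bounds=[0,1900]
  i=8: D_i=min(10*3^8,1900)=1900, bounds=[0,1900]
  i=9: D_i=min(10*3^9,1900)=1900, bounds=[0,1900]

Answer: [0,10] [0,30] [0,90] [0,270] [0,810] [0,1900] [0,1900] [0,1900] [0,1900] [0,1900]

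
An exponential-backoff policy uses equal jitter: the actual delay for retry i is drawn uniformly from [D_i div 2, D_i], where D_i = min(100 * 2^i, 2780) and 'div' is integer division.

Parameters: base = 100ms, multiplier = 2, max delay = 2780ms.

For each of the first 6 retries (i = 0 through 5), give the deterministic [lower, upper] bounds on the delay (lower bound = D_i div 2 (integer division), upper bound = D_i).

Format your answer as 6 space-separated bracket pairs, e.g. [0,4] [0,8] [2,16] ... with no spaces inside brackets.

Answer: [50,100] [100,200] [200,400] [400,800] [800,1600] [1390,2780]

Derivation:
Computing bounds per retry:
  i=0: D_i=min(100*2^0,2780)=100, bounds=[50,100]
  i=1: D_i=min(100*2^1,2780)=200, bounds=[100,200]
  i=2: D_i=min(100*2^2,2780)=400, bounds=[200,400]
  i=3: D_i=min(100*2^3,2780)=800, bounds=[400,800]
  i=4: D_i=min(100*2^4,2780)=1600, bounds=[800,1600]
  i=5: D_i=min(100*2^5,2780)=2780, bounds=[1390,2780]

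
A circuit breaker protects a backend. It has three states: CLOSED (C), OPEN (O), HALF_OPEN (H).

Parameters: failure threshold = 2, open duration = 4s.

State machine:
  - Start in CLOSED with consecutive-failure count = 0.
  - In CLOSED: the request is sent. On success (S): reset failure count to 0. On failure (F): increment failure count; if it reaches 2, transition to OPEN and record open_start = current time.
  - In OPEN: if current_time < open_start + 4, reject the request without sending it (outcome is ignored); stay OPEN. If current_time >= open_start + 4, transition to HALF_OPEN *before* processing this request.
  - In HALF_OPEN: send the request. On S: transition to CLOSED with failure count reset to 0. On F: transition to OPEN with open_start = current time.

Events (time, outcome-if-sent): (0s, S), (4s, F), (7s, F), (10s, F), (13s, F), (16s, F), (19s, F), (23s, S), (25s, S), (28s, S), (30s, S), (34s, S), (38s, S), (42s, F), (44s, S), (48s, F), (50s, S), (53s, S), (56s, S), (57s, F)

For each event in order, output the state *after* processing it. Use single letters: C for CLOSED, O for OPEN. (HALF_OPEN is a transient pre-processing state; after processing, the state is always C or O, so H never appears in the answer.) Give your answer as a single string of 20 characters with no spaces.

State after each event:
  event#1 t=0s outcome=S: state=CLOSED
  event#2 t=4s outcome=F: state=CLOSED
  event#3 t=7s outcome=F: state=OPEN
  event#4 t=10s outcome=F: state=OPEN
  event#5 t=13s outcome=F: state=OPEN
  event#6 t=16s outcome=F: state=OPEN
  event#7 t=19s outcome=F: state=OPEN
  event#8 t=23s outcome=S: state=CLOSED
  event#9 t=25s outcome=S: state=CLOSED
  event#10 t=28s outcome=S: state=CLOSED
  event#11 t=30s outcome=S: state=CLOSED
  event#12 t=34s outcome=S: state=CLOSED
  event#13 t=38s outcome=S: state=CLOSED
  event#14 t=42s outcome=F: state=CLOSED
  event#15 t=44s outcome=S: state=CLOSED
  event#16 t=48s outcome=F: state=CLOSED
  event#17 t=50s outcome=S: state=CLOSED
  event#18 t=53s outcome=S: state=CLOSED
  event#19 t=56s outcome=S: state=CLOSED
  event#20 t=57s outcome=F: state=CLOSED

Answer: CCOOOOOCCCCCCCCCCCCC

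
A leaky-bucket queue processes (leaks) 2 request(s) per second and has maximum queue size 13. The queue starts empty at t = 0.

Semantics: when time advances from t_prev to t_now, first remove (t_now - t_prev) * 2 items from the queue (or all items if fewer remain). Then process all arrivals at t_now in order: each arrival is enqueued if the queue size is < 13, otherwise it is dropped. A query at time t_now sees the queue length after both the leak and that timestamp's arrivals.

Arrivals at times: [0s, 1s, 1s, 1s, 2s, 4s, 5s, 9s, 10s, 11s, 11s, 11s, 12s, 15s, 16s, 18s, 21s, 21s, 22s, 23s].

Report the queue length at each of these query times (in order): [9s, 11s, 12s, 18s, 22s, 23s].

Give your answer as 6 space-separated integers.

Queue lengths at query times:
  query t=9s: backlog = 1
  query t=11s: backlog = 3
  query t=12s: backlog = 2
  query t=18s: backlog = 1
  query t=22s: backlog = 1
  query t=23s: backlog = 1

Answer: 1 3 2 1 1 1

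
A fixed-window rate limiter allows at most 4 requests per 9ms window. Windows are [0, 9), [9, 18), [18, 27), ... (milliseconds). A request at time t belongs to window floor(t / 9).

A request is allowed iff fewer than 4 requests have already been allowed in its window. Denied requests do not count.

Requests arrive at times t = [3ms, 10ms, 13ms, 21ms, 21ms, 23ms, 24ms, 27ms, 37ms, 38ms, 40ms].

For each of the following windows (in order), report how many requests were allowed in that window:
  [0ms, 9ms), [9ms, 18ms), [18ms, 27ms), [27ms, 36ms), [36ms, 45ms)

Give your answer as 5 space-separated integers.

Processing requests:
  req#1 t=3ms (window 0): ALLOW
  req#2 t=10ms (window 1): ALLOW
  req#3 t=13ms (window 1): ALLOW
  req#4 t=21ms (window 2): ALLOW
  req#5 t=21ms (window 2): ALLOW
  req#6 t=23ms (window 2): ALLOW
  req#7 t=24ms (window 2): ALLOW
  req#8 t=27ms (window 3): ALLOW
  req#9 t=37ms (window 4): ALLOW
  req#10 t=38ms (window 4): ALLOW
  req#11 t=40ms (window 4): ALLOW

Allowed counts by window: 1 2 4 1 3

Answer: 1 2 4 1 3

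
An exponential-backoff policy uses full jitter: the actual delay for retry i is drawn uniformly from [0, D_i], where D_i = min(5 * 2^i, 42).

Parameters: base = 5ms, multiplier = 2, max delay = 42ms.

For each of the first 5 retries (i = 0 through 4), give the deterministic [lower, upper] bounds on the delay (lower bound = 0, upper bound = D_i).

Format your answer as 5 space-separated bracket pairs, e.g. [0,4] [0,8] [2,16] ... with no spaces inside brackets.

Computing bounds per retry:
  i=0: D_i=min(5*2^0,42)=5, bounds=[0,5]
  i=1: D_i=min(5*2^1,42)=10, bounds=[0,10]
  i=2: D_i=min(5*2^2,42)=20, bounds=[0,20]
  i=3: D_i=min(5*2^3,42)=40, bounds=[0,40]
  i=4: D_i=min(5*2^4,42)=42, bounds=[0,42]

Answer: [0,5] [0,10] [0,20] [0,40] [0,42]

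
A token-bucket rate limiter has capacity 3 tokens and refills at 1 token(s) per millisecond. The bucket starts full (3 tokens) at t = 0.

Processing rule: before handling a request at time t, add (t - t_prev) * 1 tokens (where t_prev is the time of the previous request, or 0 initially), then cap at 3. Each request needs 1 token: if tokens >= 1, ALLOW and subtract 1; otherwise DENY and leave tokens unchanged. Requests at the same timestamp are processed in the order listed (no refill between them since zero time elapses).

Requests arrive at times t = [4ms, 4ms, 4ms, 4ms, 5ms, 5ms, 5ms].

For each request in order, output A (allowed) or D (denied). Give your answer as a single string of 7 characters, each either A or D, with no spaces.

Simulating step by step:
  req#1 t=4ms: ALLOW
  req#2 t=4ms: ALLOW
  req#3 t=4ms: ALLOW
  req#4 t=4ms: DENY
  req#5 t=5ms: ALLOW
  req#6 t=5ms: DENY
  req#7 t=5ms: DENY

Answer: AAADADD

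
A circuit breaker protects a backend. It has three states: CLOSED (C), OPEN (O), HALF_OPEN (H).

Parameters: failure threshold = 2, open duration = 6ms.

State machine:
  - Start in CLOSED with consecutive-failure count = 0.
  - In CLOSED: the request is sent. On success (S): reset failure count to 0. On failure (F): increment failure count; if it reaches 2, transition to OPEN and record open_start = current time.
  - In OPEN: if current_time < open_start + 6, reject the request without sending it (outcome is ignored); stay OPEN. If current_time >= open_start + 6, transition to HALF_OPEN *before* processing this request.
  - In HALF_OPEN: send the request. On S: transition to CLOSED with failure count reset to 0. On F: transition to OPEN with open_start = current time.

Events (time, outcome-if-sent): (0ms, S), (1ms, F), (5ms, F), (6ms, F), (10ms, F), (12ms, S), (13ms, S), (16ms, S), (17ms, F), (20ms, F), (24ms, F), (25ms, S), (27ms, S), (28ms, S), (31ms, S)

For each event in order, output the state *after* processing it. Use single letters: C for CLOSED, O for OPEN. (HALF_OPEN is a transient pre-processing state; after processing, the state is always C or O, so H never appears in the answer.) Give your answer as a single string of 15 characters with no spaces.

State after each event:
  event#1 t=0ms outcome=S: state=CLOSED
  event#2 t=1ms outcome=F: state=CLOSED
  event#3 t=5ms outcome=F: state=OPEN
  event#4 t=6ms outcome=F: state=OPEN
  event#5 t=10ms outcome=F: state=OPEN
  event#6 t=12ms outcome=S: state=CLOSED
  event#7 t=13ms outcome=S: state=CLOSED
  event#8 t=16ms outcome=S: state=CLOSED
  event#9 t=17ms outcome=F: state=CLOSED
  event#10 t=20ms outcome=F: state=OPEN
  event#11 t=24ms outcome=F: state=OPEN
  event#12 t=25ms outcome=S: state=OPEN
  event#13 t=27ms outcome=S: state=CLOSED
  event#14 t=28ms outcome=S: state=CLOSED
  event#15 t=31ms outcome=S: state=CLOSED

Answer: CCOOOCCCCOOOCCC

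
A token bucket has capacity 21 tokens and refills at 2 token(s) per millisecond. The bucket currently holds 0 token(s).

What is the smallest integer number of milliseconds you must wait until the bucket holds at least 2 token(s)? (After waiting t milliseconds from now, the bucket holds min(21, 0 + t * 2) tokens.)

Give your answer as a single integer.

Need 0 + t * 2 >= 2, so t >= 2/2.
Smallest integer t = ceil(2/2) = 1.

Answer: 1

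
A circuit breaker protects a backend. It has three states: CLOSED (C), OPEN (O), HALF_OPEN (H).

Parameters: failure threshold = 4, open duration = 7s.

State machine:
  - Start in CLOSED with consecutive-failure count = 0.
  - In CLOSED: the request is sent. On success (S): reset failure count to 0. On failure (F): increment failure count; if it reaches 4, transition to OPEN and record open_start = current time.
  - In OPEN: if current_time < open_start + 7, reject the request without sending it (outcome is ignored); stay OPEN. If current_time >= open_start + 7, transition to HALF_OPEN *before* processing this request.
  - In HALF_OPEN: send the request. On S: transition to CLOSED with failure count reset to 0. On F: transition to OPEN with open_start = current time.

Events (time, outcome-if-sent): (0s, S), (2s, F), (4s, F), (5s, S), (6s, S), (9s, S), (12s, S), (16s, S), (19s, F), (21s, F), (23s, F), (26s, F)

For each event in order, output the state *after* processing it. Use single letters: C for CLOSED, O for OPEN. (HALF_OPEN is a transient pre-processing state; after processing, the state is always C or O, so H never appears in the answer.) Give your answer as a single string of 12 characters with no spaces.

Answer: CCCCCCCCCCCO

Derivation:
State after each event:
  event#1 t=0s outcome=S: state=CLOSED
  event#2 t=2s outcome=F: state=CLOSED
  event#3 t=4s outcome=F: state=CLOSED
  event#4 t=5s outcome=S: state=CLOSED
  event#5 t=6s outcome=S: state=CLOSED
  event#6 t=9s outcome=S: state=CLOSED
  event#7 t=12s outcome=S: state=CLOSED
  event#8 t=16s outcome=S: state=CLOSED
  event#9 t=19s outcome=F: state=CLOSED
  event#10 t=21s outcome=F: state=CLOSED
  event#11 t=23s outcome=F: state=CLOSED
  event#12 t=26s outcome=F: state=OPEN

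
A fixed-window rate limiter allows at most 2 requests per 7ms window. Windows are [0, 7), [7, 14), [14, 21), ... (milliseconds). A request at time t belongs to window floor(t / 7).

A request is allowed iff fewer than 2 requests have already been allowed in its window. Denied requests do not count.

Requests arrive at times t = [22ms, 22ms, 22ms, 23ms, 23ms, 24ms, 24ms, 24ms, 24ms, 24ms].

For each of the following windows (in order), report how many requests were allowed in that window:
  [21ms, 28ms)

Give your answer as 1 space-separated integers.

Answer: 2

Derivation:
Processing requests:
  req#1 t=22ms (window 3): ALLOW
  req#2 t=22ms (window 3): ALLOW
  req#3 t=22ms (window 3): DENY
  req#4 t=23ms (window 3): DENY
  req#5 t=23ms (window 3): DENY
  req#6 t=24ms (window 3): DENY
  req#7 t=24ms (window 3): DENY
  req#8 t=24ms (window 3): DENY
  req#9 t=24ms (window 3): DENY
  req#10 t=24ms (window 3): DENY

Allowed counts by window: 2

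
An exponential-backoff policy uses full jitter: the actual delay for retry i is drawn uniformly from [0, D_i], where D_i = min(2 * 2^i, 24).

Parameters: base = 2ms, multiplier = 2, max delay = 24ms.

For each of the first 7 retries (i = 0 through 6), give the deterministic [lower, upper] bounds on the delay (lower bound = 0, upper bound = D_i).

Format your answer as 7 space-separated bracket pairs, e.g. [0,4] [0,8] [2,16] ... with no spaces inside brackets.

Answer: [0,2] [0,4] [0,8] [0,16] [0,24] [0,24] [0,24]

Derivation:
Computing bounds per retry:
  i=0: D_i=min(2*2^0,24)=2, bounds=[0,2]
  i=1: D_i=min(2*2^1,24)=4, bounds=[0,4]
  i=2: D_i=min(2*2^2,24)=8, bounds=[0,8]
  i=3: D_i=min(2*2^3,24)=16, bounds=[0,16]
  i=4: D_i=min(2*2^4,24)=24, bounds=[0,24]
  i=5: D_i=min(2*2^5,24)=24, bounds=[0,24]
  i=6: D_i=min(2*2^6,24)=24, bounds=[0,24]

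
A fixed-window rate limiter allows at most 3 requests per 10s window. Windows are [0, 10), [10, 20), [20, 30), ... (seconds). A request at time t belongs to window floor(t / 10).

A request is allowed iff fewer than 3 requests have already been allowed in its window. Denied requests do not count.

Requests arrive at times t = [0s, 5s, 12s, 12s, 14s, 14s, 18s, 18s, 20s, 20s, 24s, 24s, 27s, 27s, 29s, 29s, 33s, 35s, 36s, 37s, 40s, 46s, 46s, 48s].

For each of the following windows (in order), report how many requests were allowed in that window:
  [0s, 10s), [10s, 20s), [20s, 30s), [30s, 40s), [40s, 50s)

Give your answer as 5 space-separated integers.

Processing requests:
  req#1 t=0s (window 0): ALLOW
  req#2 t=5s (window 0): ALLOW
  req#3 t=12s (window 1): ALLOW
  req#4 t=12s (window 1): ALLOW
  req#5 t=14s (window 1): ALLOW
  req#6 t=14s (window 1): DENY
  req#7 t=18s (window 1): DENY
  req#8 t=18s (window 1): DENY
  req#9 t=20s (window 2): ALLOW
  req#10 t=20s (window 2): ALLOW
  req#11 t=24s (window 2): ALLOW
  req#12 t=24s (window 2): DENY
  req#13 t=27s (window 2): DENY
  req#14 t=27s (window 2): DENY
  req#15 t=29s (window 2): DENY
  req#16 t=29s (window 2): DENY
  req#17 t=33s (window 3): ALLOW
  req#18 t=35s (window 3): ALLOW
  req#19 t=36s (window 3): ALLOW
  req#20 t=37s (window 3): DENY
  req#21 t=40s (window 4): ALLOW
  req#22 t=46s (window 4): ALLOW
  req#23 t=46s (window 4): ALLOW
  req#24 t=48s (window 4): DENY

Allowed counts by window: 2 3 3 3 3

Answer: 2 3 3 3 3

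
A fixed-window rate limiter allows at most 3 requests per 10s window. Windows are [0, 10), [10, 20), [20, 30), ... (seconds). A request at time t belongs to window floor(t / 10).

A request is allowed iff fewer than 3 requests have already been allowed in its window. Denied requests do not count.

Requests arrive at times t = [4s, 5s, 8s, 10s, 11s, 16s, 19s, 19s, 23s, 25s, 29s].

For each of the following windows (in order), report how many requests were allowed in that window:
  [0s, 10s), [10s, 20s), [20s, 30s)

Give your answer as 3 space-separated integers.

Processing requests:
  req#1 t=4s (window 0): ALLOW
  req#2 t=5s (window 0): ALLOW
  req#3 t=8s (window 0): ALLOW
  req#4 t=10s (window 1): ALLOW
  req#5 t=11s (window 1): ALLOW
  req#6 t=16s (window 1): ALLOW
  req#7 t=19s (window 1): DENY
  req#8 t=19s (window 1): DENY
  req#9 t=23s (window 2): ALLOW
  req#10 t=25s (window 2): ALLOW
  req#11 t=29s (window 2): ALLOW

Allowed counts by window: 3 3 3

Answer: 3 3 3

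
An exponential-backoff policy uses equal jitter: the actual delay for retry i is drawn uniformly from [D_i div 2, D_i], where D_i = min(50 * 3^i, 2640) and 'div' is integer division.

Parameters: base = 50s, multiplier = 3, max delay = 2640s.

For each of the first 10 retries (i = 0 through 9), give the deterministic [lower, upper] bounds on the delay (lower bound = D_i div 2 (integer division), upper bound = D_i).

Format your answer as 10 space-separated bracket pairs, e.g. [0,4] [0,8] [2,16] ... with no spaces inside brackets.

Answer: [25,50] [75,150] [225,450] [675,1350] [1320,2640] [1320,2640] [1320,2640] [1320,2640] [1320,2640] [1320,2640]

Derivation:
Computing bounds per retry:
  i=0: D_i=min(50*3^0,2640)=50, bounds=[25,50]
  i=1: D_i=min(50*3^1,2640)=150, bounds=[75,150]
  i=2: D_i=min(50*3^2,2640)=450, bounds=[225,450]
  i=3: D_i=min(50*3^3,2640)=1350, bounds=[675,1350]
  i=4: D_i=min(50*3^4,2640)=2640, bounds=[1320,2640]
  i=5: D_i=min(50*3^5,2640)=2640, bounds=[1320,2640]
  i=6: D_i=min(50*3^6,2640)=2640, bounds=[1320,2640]
  i=7: D_i=min(50*3^7,2640)=2640, bounds=[1320,2640]
  i=8: D_i=min(50*3^8,2640)=2640, bounds=[1320,2640]
  i=9: D_i=min(50*3^9,2640)=2640, bounds=[1320,2640]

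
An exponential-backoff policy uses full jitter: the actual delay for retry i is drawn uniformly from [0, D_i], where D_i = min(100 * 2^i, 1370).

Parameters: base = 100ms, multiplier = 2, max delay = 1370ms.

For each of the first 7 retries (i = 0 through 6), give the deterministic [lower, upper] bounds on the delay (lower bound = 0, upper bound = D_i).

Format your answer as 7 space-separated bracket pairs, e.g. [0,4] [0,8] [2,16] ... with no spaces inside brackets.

Answer: [0,100] [0,200] [0,400] [0,800] [0,1370] [0,1370] [0,1370]

Derivation:
Computing bounds per retry:
  i=0: D_i=min(100*2^0,1370)=100, bounds=[0,100]
  i=1: D_i=min(100*2^1,1370)=200, bounds=[0,200]
  i=2: D_i=min(100*2^2,1370)=400, bounds=[0,400]
  i=3: D_i=min(100*2^3,1370)=800, bounds=[0,800]
  i=4: D_i=min(100*2^4,1370)=1370, bounds=[0,1370]
  i=5: D_i=min(100*2^5,1370)=1370, bounds=[0,1370]
  i=6: D_i=min(100*2^6,1370)=1370, bounds=[0,1370]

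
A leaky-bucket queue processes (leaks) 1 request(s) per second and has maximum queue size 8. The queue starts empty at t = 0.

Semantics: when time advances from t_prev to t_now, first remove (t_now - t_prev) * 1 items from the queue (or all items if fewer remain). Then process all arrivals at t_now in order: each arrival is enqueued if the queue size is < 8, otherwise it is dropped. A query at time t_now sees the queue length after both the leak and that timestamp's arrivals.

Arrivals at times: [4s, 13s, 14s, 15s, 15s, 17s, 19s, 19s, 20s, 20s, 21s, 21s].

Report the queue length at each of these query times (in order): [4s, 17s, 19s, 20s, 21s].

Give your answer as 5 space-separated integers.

Answer: 1 1 2 3 4

Derivation:
Queue lengths at query times:
  query t=4s: backlog = 1
  query t=17s: backlog = 1
  query t=19s: backlog = 2
  query t=20s: backlog = 3
  query t=21s: backlog = 4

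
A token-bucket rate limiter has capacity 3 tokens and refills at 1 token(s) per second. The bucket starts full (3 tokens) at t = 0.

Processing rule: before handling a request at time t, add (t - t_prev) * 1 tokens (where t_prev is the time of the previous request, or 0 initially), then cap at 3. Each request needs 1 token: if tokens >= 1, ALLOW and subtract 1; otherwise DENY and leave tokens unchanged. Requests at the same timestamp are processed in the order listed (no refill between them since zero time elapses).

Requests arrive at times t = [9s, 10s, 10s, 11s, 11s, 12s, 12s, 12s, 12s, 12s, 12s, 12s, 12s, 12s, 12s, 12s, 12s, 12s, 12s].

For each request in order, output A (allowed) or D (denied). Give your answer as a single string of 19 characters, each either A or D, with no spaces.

Answer: AAAAAADDDDDDDDDDDDD

Derivation:
Simulating step by step:
  req#1 t=9s: ALLOW
  req#2 t=10s: ALLOW
  req#3 t=10s: ALLOW
  req#4 t=11s: ALLOW
  req#5 t=11s: ALLOW
  req#6 t=12s: ALLOW
  req#7 t=12s: DENY
  req#8 t=12s: DENY
  req#9 t=12s: DENY
  req#10 t=12s: DENY
  req#11 t=12s: DENY
  req#12 t=12s: DENY
  req#13 t=12s: DENY
  req#14 t=12s: DENY
  req#15 t=12s: DENY
  req#16 t=12s: DENY
  req#17 t=12s: DENY
  req#18 t=12s: DENY
  req#19 t=12s: DENY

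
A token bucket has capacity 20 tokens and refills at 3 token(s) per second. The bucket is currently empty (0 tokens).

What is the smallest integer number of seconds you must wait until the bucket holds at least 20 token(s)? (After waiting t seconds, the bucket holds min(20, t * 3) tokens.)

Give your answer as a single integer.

Need t * 3 >= 20, so t >= 20/3.
Smallest integer t = ceil(20/3) = 7.

Answer: 7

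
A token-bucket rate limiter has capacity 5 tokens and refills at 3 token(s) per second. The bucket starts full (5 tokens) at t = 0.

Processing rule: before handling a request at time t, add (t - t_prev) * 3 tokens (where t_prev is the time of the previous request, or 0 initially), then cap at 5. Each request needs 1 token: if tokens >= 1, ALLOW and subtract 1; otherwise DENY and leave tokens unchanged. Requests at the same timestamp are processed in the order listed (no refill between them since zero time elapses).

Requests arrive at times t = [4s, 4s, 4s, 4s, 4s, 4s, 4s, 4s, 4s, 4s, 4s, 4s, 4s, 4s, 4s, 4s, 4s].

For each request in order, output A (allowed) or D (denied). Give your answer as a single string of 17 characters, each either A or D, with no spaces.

Simulating step by step:
  req#1 t=4s: ALLOW
  req#2 t=4s: ALLOW
  req#3 t=4s: ALLOW
  req#4 t=4s: ALLOW
  req#5 t=4s: ALLOW
  req#6 t=4s: DENY
  req#7 t=4s: DENY
  req#8 t=4s: DENY
  req#9 t=4s: DENY
  req#10 t=4s: DENY
  req#11 t=4s: DENY
  req#12 t=4s: DENY
  req#13 t=4s: DENY
  req#14 t=4s: DENY
  req#15 t=4s: DENY
  req#16 t=4s: DENY
  req#17 t=4s: DENY

Answer: AAAAADDDDDDDDDDDD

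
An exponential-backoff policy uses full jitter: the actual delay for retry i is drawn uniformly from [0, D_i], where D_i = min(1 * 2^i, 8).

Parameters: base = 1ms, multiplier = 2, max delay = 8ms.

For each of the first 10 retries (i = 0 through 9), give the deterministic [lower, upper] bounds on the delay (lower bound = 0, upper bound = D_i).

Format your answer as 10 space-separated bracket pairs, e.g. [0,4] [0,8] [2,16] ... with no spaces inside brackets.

Computing bounds per retry:
  i=0: D_i=min(1*2^0,8)=1, bounds=[0,1]
  i=1: D_i=min(1*2^1,8)=2, bounds=[0,2]
  i=2: D_i=min(1*2^2,8)=4, bounds=[0,4]
  i=3: D_i=min(1*2^3,8)=8, bounds=[0,8]
  i=4: D_i=min(1*2^4,8)=8, bounds=[0,8]
  i=5: D_i=min(1*2^5,8)=8, bounds=[0,8]
  i=6: D_i=min(1*2^6,8)=8, bounds=[0,8]
  i=7: D_i=min(1*2^7,8)=8, bounds=[0,8]
  i=8: D_i=min(1*2^8,8)=8, bounds=[0,8]
  i=9: D_i=min(1*2^9,8)=8, bounds=[0,8]

Answer: [0,1] [0,2] [0,4] [0,8] [0,8] [0,8] [0,8] [0,8] [0,8] [0,8]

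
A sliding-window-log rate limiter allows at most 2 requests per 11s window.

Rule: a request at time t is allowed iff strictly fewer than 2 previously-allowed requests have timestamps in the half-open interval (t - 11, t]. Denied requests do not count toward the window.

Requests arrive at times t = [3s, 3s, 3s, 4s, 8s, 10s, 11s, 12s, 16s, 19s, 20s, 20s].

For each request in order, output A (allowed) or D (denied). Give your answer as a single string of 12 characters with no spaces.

Answer: AADDDDDDAADD

Derivation:
Tracking allowed requests in the window:
  req#1 t=3s: ALLOW
  req#2 t=3s: ALLOW
  req#3 t=3s: DENY
  req#4 t=4s: DENY
  req#5 t=8s: DENY
  req#6 t=10s: DENY
  req#7 t=11s: DENY
  req#8 t=12s: DENY
  req#9 t=16s: ALLOW
  req#10 t=19s: ALLOW
  req#11 t=20s: DENY
  req#12 t=20s: DENY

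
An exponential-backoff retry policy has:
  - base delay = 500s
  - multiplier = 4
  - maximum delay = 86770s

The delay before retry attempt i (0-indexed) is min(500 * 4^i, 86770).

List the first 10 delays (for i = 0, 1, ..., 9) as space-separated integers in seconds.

Answer: 500 2000 8000 32000 86770 86770 86770 86770 86770 86770

Derivation:
Computing each delay:
  i=0: min(500*4^0, 86770) = 500
  i=1: min(500*4^1, 86770) = 2000
  i=2: min(500*4^2, 86770) = 8000
  i=3: min(500*4^3, 86770) = 32000
  i=4: min(500*4^4, 86770) = 86770
  i=5: min(500*4^5, 86770) = 86770
  i=6: min(500*4^6, 86770) = 86770
  i=7: min(500*4^7, 86770) = 86770
  i=8: min(500*4^8, 86770) = 86770
  i=9: min(500*4^9, 86770) = 86770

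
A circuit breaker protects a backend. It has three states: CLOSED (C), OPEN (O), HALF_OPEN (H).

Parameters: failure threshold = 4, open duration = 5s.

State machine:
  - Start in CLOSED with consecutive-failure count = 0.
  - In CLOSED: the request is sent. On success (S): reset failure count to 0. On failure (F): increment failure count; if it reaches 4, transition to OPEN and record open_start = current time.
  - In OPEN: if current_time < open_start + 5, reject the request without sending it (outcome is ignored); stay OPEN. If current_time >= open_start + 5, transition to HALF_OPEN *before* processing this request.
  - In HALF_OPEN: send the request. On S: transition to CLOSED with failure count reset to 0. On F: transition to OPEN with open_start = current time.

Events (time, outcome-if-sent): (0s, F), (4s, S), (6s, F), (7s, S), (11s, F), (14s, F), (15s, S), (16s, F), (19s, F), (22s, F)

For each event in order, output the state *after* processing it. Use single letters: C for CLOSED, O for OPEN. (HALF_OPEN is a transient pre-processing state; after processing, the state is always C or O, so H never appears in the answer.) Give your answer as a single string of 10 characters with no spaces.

State after each event:
  event#1 t=0s outcome=F: state=CLOSED
  event#2 t=4s outcome=S: state=CLOSED
  event#3 t=6s outcome=F: state=CLOSED
  event#4 t=7s outcome=S: state=CLOSED
  event#5 t=11s outcome=F: state=CLOSED
  event#6 t=14s outcome=F: state=CLOSED
  event#7 t=15s outcome=S: state=CLOSED
  event#8 t=16s outcome=F: state=CLOSED
  event#9 t=19s outcome=F: state=CLOSED
  event#10 t=22s outcome=F: state=CLOSED

Answer: CCCCCCCCCC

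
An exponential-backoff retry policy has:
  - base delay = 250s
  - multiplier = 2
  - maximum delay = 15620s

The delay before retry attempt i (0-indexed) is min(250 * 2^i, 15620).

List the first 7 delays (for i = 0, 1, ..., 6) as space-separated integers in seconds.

Computing each delay:
  i=0: min(250*2^0, 15620) = 250
  i=1: min(250*2^1, 15620) = 500
  i=2: min(250*2^2, 15620) = 1000
  i=3: min(250*2^3, 15620) = 2000
  i=4: min(250*2^4, 15620) = 4000
  i=5: min(250*2^5, 15620) = 8000
  i=6: min(250*2^6, 15620) = 15620

Answer: 250 500 1000 2000 4000 8000 15620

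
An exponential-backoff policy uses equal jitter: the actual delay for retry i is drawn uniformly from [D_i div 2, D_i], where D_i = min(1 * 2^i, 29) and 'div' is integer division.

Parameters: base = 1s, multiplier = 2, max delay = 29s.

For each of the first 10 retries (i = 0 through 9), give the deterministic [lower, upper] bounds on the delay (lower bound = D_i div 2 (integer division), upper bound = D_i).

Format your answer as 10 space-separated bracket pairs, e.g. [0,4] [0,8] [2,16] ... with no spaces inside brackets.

Answer: [0,1] [1,2] [2,4] [4,8] [8,16] [14,29] [14,29] [14,29] [14,29] [14,29]

Derivation:
Computing bounds per retry:
  i=0: D_i=min(1*2^0,29)=1, bounds=[0,1]
  i=1: D_i=min(1*2^1,29)=2, bounds=[1,2]
  i=2: D_i=min(1*2^2,29)=4, bounds=[2,4]
  i=3: D_i=min(1*2^3,29)=8, bounds=[4,8]
  i=4: D_i=min(1*2^4,29)=16, bounds=[8,16]
  i=5: D_i=min(1*2^5,29)=29, bounds=[14,29]
  i=6: D_i=min(1*2^6,29)=29, bounds=[14,29]
  i=7: D_i=min(1*2^7,29)=29, bounds=[14,29]
  i=8: D_i=min(1*2^8,29)=29, bounds=[14,29]
  i=9: D_i=min(1*2^9,29)=29, bounds=[14,29]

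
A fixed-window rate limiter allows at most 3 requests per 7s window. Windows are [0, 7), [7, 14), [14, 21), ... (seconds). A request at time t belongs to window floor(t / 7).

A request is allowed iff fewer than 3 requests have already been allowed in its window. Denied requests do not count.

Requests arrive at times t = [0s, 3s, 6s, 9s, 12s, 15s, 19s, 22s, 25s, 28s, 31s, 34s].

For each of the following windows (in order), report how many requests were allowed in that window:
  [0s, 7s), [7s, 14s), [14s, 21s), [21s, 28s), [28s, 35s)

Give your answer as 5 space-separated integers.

Answer: 3 2 2 2 3

Derivation:
Processing requests:
  req#1 t=0s (window 0): ALLOW
  req#2 t=3s (window 0): ALLOW
  req#3 t=6s (window 0): ALLOW
  req#4 t=9s (window 1): ALLOW
  req#5 t=12s (window 1): ALLOW
  req#6 t=15s (window 2): ALLOW
  req#7 t=19s (window 2): ALLOW
  req#8 t=22s (window 3): ALLOW
  req#9 t=25s (window 3): ALLOW
  req#10 t=28s (window 4): ALLOW
  req#11 t=31s (window 4): ALLOW
  req#12 t=34s (window 4): ALLOW

Allowed counts by window: 3 2 2 2 3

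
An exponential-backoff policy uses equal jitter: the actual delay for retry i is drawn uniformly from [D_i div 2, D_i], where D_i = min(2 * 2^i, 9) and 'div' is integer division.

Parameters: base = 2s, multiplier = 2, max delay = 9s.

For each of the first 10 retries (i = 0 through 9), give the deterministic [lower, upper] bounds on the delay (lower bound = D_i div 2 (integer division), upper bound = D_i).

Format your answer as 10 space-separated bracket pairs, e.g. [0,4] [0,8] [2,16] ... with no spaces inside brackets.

Answer: [1,2] [2,4] [4,8] [4,9] [4,9] [4,9] [4,9] [4,9] [4,9] [4,9]

Derivation:
Computing bounds per retry:
  i=0: D_i=min(2*2^0,9)=2, bounds=[1,2]
  i=1: D_i=min(2*2^1,9)=4, bounds=[2,4]
  i=2: D_i=min(2*2^2,9)=8, bounds=[4,8]
  i=3: D_i=min(2*2^3,9)=9, bounds=[4,9]
  i=4: D_i=min(2*2^4,9)=9, bounds=[4,9]
  i=5: D_i=min(2*2^5,9)=9, bounds=[4,9]
  i=6: D_i=min(2*2^6,9)=9, bounds=[4,9]
  i=7: D_i=min(2*2^7,9)=9, bounds=[4,9]
  i=8: D_i=min(2*2^8,9)=9, bounds=[4,9]
  i=9: D_i=min(2*2^9,9)=9, bounds=[4,9]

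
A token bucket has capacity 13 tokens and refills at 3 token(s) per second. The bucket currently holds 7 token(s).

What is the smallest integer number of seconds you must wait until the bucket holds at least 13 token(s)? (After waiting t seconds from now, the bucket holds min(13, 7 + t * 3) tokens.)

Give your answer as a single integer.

Answer: 2

Derivation:
Need 7 + t * 3 >= 13, so t >= 6/3.
Smallest integer t = ceil(6/3) = 2.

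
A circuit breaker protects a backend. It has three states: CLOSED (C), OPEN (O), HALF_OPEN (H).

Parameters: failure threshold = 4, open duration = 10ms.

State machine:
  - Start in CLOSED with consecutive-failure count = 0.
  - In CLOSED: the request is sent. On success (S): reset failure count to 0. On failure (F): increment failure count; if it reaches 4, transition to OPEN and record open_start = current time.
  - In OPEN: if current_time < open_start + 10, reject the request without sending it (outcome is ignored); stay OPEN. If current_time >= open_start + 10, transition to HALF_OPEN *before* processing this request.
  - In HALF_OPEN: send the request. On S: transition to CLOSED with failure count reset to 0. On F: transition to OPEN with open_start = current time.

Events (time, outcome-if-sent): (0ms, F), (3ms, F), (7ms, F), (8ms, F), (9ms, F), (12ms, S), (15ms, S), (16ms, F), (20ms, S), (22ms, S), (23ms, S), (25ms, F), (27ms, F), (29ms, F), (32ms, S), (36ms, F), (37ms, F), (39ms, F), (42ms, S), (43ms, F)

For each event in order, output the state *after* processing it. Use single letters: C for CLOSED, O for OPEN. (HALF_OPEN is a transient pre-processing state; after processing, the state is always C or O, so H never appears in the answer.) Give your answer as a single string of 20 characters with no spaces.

State after each event:
  event#1 t=0ms outcome=F: state=CLOSED
  event#2 t=3ms outcome=F: state=CLOSED
  event#3 t=7ms outcome=F: state=CLOSED
  event#4 t=8ms outcome=F: state=OPEN
  event#5 t=9ms outcome=F: state=OPEN
  event#6 t=12ms outcome=S: state=OPEN
  event#7 t=15ms outcome=S: state=OPEN
  event#8 t=16ms outcome=F: state=OPEN
  event#9 t=20ms outcome=S: state=CLOSED
  event#10 t=22ms outcome=S: state=CLOSED
  event#11 t=23ms outcome=S: state=CLOSED
  event#12 t=25ms outcome=F: state=CLOSED
  event#13 t=27ms outcome=F: state=CLOSED
  event#14 t=29ms outcome=F: state=CLOSED
  event#15 t=32ms outcome=S: state=CLOSED
  event#16 t=36ms outcome=F: state=CLOSED
  event#17 t=37ms outcome=F: state=CLOSED
  event#18 t=39ms outcome=F: state=CLOSED
  event#19 t=42ms outcome=S: state=CLOSED
  event#20 t=43ms outcome=F: state=CLOSED

Answer: CCCOOOOOCCCCCCCCCCCC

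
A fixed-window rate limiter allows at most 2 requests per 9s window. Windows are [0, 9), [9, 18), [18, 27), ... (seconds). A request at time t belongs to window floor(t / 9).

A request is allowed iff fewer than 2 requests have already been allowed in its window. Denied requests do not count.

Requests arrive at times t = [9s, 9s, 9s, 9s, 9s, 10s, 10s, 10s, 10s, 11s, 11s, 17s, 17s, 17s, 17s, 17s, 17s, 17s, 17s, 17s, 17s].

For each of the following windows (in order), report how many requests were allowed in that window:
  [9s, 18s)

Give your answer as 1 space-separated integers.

Answer: 2

Derivation:
Processing requests:
  req#1 t=9s (window 1): ALLOW
  req#2 t=9s (window 1): ALLOW
  req#3 t=9s (window 1): DENY
  req#4 t=9s (window 1): DENY
  req#5 t=9s (window 1): DENY
  req#6 t=10s (window 1): DENY
  req#7 t=10s (window 1): DENY
  req#8 t=10s (window 1): DENY
  req#9 t=10s (window 1): DENY
  req#10 t=11s (window 1): DENY
  req#11 t=11s (window 1): DENY
  req#12 t=17s (window 1): DENY
  req#13 t=17s (window 1): DENY
  req#14 t=17s (window 1): DENY
  req#15 t=17s (window 1): DENY
  req#16 t=17s (window 1): DENY
  req#17 t=17s (window 1): DENY
  req#18 t=17s (window 1): DENY
  req#19 t=17s (window 1): DENY
  req#20 t=17s (window 1): DENY
  req#21 t=17s (window 1): DENY

Allowed counts by window: 2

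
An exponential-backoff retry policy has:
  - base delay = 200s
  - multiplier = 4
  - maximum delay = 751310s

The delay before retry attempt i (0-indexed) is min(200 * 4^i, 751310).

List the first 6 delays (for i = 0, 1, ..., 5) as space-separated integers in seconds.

Answer: 200 800 3200 12800 51200 204800

Derivation:
Computing each delay:
  i=0: min(200*4^0, 751310) = 200
  i=1: min(200*4^1, 751310) = 800
  i=2: min(200*4^2, 751310) = 3200
  i=3: min(200*4^3, 751310) = 12800
  i=4: min(200*4^4, 751310) = 51200
  i=5: min(200*4^5, 751310) = 204800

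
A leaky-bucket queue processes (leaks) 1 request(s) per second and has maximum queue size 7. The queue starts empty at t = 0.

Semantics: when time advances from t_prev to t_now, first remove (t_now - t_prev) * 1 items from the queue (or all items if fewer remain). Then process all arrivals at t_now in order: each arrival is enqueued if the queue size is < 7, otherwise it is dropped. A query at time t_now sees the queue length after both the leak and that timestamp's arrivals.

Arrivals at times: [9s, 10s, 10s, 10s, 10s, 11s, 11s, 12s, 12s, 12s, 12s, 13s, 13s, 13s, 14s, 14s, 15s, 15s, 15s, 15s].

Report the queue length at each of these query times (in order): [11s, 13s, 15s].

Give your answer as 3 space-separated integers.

Queue lengths at query times:
  query t=11s: backlog = 5
  query t=13s: backlog = 7
  query t=15s: backlog = 7

Answer: 5 7 7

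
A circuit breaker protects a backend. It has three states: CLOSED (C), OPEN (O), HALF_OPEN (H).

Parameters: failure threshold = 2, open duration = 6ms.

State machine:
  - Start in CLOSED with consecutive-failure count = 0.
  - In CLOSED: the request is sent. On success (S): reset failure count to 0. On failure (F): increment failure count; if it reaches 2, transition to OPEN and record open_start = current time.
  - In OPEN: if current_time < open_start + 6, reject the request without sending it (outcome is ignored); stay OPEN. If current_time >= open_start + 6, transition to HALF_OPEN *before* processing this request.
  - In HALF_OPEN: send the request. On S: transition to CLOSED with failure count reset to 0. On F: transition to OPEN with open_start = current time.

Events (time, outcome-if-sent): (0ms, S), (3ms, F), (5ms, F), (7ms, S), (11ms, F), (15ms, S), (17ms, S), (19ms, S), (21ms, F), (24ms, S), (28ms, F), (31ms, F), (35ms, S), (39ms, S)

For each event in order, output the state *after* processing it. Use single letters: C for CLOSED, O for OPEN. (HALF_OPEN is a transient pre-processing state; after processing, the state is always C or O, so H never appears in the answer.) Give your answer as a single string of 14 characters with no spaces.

Answer: CCOOOOCCCCCOOC

Derivation:
State after each event:
  event#1 t=0ms outcome=S: state=CLOSED
  event#2 t=3ms outcome=F: state=CLOSED
  event#3 t=5ms outcome=F: state=OPEN
  event#4 t=7ms outcome=S: state=OPEN
  event#5 t=11ms outcome=F: state=OPEN
  event#6 t=15ms outcome=S: state=OPEN
  event#7 t=17ms outcome=S: state=CLOSED
  event#8 t=19ms outcome=S: state=CLOSED
  event#9 t=21ms outcome=F: state=CLOSED
  event#10 t=24ms outcome=S: state=CLOSED
  event#11 t=28ms outcome=F: state=CLOSED
  event#12 t=31ms outcome=F: state=OPEN
  event#13 t=35ms outcome=S: state=OPEN
  event#14 t=39ms outcome=S: state=CLOSED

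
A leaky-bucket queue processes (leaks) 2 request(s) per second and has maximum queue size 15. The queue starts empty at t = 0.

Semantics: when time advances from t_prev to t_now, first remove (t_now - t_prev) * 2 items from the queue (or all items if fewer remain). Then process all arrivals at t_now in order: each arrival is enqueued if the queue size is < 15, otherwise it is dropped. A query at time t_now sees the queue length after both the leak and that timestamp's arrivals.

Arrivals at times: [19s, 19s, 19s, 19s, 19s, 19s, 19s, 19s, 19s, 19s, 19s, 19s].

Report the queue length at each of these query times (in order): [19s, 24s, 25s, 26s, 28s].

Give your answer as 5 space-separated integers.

Answer: 12 2 0 0 0

Derivation:
Queue lengths at query times:
  query t=19s: backlog = 12
  query t=24s: backlog = 2
  query t=25s: backlog = 0
  query t=26s: backlog = 0
  query t=28s: backlog = 0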